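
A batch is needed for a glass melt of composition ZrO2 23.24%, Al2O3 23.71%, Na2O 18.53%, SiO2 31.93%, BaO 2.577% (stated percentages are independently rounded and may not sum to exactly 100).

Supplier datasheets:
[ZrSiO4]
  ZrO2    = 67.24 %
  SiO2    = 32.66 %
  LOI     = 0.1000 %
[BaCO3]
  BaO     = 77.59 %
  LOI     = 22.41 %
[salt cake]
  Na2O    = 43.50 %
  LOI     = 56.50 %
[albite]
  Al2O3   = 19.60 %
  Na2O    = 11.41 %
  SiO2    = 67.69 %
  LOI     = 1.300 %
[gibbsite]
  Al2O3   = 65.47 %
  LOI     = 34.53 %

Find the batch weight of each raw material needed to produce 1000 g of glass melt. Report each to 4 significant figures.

Values along the way are displayed, rounded to 4 significant figures, in the working; each numeric step keeps full float precision end to end; each reported result is rounded a single time. All derived quantities are rebuilt starting from the weights on 1000 g of glass at full precision (yield, the totals, ignition loss, the five compositions, glass mass), exactly as shown in the question or the answer.
Oxide mass targets, per 1000 g glass melt:
  ZrO2: 23.24% × 1000 = 232.4 g
  Al2O3: 23.71% × 1000 = 237.1 g
  Na2O: 18.53% × 1000 = 185.3 g
  SiO2: 31.93% × 1000 = 319.3 g
  BaO: 2.577% × 1000 = 25.77 g
Mass-balance tally per oxide applying the batch weights above, on the stated basis (oxide sums agree with the targets once rounding is allowed for):
  ZrO2: 345.6·0.6724 = 232.4 g (target 232.4 g)
  Al2O3: 304.9·0.1960 + 270.9·0.6547 = 237.1 g (target 237.1 g)
  Na2O: 346.0·0.4350 + 304.9·0.1141 = 185.3 g (target 185.3 g)
  SiO2: 345.6·0.3266 + 304.9·0.6769 = 319.3 g (target 319.3 g)
  BaO: 33.21·0.7759 = 25.77 g (target 25.77 g)
Mass balance on the glass: total batch − LOI = 999.8 g (targets for the oxides total 999.9 g; versus the stated basis of 1000 g — any gap is answer rounding).
Whole-batch sum: Σ batch = 1301 g; ignition loss, Σ(batch × LOI) = 300.8 g; as yield: glass ÷ batch → 76.87%.

Batch per 1000 g glass melt:
  ZrSiO4: 345.6 g
  BaCO3: 33.21 g
  salt cake: 346.0 g
  albite: 304.9 g
  gibbsite: 270.9 g
Total batch = 1301 g; LOI loss = 300.8 g; yield = 76.87%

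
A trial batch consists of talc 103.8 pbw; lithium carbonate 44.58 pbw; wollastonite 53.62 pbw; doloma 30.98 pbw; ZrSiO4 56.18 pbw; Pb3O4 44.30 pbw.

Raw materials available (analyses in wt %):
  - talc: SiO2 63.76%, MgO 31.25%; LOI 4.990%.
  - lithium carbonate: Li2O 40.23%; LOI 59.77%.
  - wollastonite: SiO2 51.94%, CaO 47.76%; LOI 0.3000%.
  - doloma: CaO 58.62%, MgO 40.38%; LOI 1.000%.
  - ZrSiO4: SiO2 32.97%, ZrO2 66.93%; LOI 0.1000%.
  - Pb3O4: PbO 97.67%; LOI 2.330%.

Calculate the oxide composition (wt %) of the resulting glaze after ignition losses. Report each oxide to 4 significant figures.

Glass mass = 300.1 pbw (batch 333.5 − LOI 33.38).
Composition: PbO 14.42%, Li2O 5.977%, SiO2 37.51%, CaO 14.59%, ZrO2 12.53%, MgO 14.98%

Each numeric step maintains exact precision in every operation; working values are shown (rounded to 4 significant figures) across the worked steps. Every reported value sees exactly one rounding. The derived quantities are rebuilt from the weighed amounts for 300.1 pbw of glass at exact precision (the yield, totals, LOI, the six compositions, glass mass), exactly as shown in question or answer.
Per-oxide mass from batch:
  PbO: 44.30·0.9767 = 43.27 pbw
  Li2O: 44.58·0.4023 = 17.93 pbw
  SiO2: 103.8·0.6376 + 53.62·0.5194 + 56.18·0.3297 = 112.6 pbw
  CaO: 53.62·0.4776 + 30.98·0.5862 = 43.77 pbw
  ZrO2: 56.18·0.6693 = 37.60 pbw
  MgO: 103.8·0.3125 + 30.98·0.4038 = 44.95 pbw
LOI: 103.8·0.04990 + 44.58·0.5977 + 53.62·0.003000 + 30.98·0.01000 + 56.18·0.001000 + 44.30·0.02330 = 33.38 pbw
Glass mass = batch − LOI = 333.5 − 33.38 = 300.1 pbw (= Σ oxide masses)
wt %: oxide over glass, times 100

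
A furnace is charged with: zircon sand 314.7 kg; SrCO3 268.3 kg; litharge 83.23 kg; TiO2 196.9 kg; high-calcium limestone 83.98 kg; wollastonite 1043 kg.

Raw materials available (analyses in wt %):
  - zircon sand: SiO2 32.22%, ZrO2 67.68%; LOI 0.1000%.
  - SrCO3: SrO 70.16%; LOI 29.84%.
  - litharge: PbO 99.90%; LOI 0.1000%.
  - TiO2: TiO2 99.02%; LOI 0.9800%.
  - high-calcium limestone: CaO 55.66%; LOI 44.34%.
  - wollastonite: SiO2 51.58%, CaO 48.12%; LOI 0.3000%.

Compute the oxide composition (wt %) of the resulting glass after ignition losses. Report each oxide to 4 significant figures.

Glass mass = 1867 kg (batch 1990 − LOI 122.8).
Composition: PbO 4.453%, TiO2 10.44%, SiO2 34.24%, SrO 10.08%, ZrO2 11.41%, CaO 29.38%

Working values are printed (rounded to 4 significant digits) as written; every computation holds full float precision in every operation — exactly one rounding lands on each reported number; derived quantities, which include glass mass, yield, LOI, six oxide percentages, totals, are re-derived at full precision, exactly as printed in the problem or answer text, from the batch weights on 1867 kg of glass.
Oxide masses out of the charge:
  PbO: 83.23·0.9990 = 83.15 kg
  TiO2: 196.9·0.9902 = 195.0 kg
  SiO2: 314.7·0.3222 + 1043·0.5158 = 639.4 kg
  SrO: 268.3·0.7016 = 188.2 kg
  ZrO2: 314.7·0.6768 = 213.0 kg
  CaO: 83.98·0.5566 + 1043·0.4812 = 548.6 kg
LOI: 314.7·0.001000 + 268.3·0.2984 + 83.23·0.001000 + 196.9·0.009800 + 83.98·0.4434 + 1043·0.003000 = 122.8 kg
batch − LOI leaves glass = 1990 − 122.8 = 1867 kg (= the summed oxide contributions)
wt %: oxide over glass, times 100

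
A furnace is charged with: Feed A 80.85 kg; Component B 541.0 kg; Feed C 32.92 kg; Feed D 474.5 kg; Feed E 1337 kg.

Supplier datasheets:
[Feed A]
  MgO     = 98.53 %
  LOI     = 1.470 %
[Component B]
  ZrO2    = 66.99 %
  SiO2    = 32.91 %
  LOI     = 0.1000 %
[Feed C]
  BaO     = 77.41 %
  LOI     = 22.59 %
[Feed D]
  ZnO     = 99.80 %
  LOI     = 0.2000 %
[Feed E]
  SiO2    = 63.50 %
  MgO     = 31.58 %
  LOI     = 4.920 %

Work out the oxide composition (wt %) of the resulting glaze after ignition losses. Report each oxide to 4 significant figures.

Glass mass = 2390 kg (batch 2466 − LOI 75.90).
Composition: ZrO2 15.16%, BaO 1.066%, ZnO 19.81%, SiO2 42.97%, MgO 21.00%

Values along the way are displayed rounded off to 4 significant digits in the working — every computation carries exact precision in all steps; exactly one rounding goes into each reported value; the derived quantities are carried in exact precision (totals, ignition loss, net glass mass, the five compositions, yield) starting from the weights for 2390 kg of glass, as set out in problem or answer.
Per-oxide mass from batch:
  ZrO2: 541.0·0.6699 = 362.4 kg
  BaO: 32.92·0.7741 = 25.48 kg
  ZnO: 474.5·0.9980 = 473.6 kg
  SiO2: 541.0·0.3291 + 1337·0.6350 = 1027 kg
  MgO: 80.85·0.9853 + 1337·0.3158 = 501.9 kg
LOI: 80.85·0.01470 + 541.0·0.001000 + 32.92·0.2259 + 474.5·0.002000 + 1337·0.04920 = 75.90 kg
batch − LOI leaves glass = 2466 − 75.90 = 2390 kg (matching Σ of the oxides)
wt % = oxide mass / glass mass × 100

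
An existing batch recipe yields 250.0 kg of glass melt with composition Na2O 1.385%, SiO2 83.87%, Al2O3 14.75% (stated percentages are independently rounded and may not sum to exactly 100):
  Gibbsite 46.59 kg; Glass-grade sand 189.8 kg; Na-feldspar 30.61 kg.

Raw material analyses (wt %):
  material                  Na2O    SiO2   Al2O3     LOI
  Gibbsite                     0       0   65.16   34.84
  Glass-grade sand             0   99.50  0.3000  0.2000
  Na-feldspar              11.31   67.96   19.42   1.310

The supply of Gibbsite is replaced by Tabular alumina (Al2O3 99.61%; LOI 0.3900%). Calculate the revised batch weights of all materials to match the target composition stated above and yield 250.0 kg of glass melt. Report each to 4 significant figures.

The intermediate values appear (rounded to 4 significant figures) in the printout; all arithmetic maintains full float precision from start to finish. A single rounding completes every reported figure; the derived quantities, which include glass mass, three oxide percentages, the totals, yield, LOI, are recomputed at full float precision, precisely as stated by either problem or answer, from the batch weights on 250.0 kg of glass.
Per-oxide target masses for 250.0 kg glass melt:
  Na2O: 1.385% × 250.0 = 3.462 kg
  SiO2: 83.87% × 250.0 = 209.7 kg
  Al2O3: 14.75% × 250.0 = 36.88 kg
Balance tally, oxide-wise, from the weights as reported, under the basis named above (each sum matches its target mass once rounding is allowed for):
  Na2O: 30.61·0.1131 = 3.462 kg (target 3.462 kg)
  SiO2: 189.8·0.9950 + 30.61·0.6796 = 209.7 kg (target 209.7 kg)
  Al2O3: 30.48·0.9961 + 189.8·0.003000 + 30.61·0.1942 = 36.87 kg (target 36.88 kg)
Glass-mass closure: whole batch net of LOI = 250.0 kg (the Σ of target masses is 250.0 kg; stated basis 250.0 kg — deltas are rounding alone).
Summing the batch: Σ batch = 250.9 kg; ignition loss, Σ(batch × LOI) = 0.8995 kg; the yield ratio, glass ÷ batch: 99.64%.

Revised batch per 250.0 kg glass melt:
  Tabular alumina: 30.48 kg
  Glass-grade sand: 189.8 kg
  Na-feldspar: 30.61 kg
Total batch = 250.9 kg; LOI loss = 0.8995 kg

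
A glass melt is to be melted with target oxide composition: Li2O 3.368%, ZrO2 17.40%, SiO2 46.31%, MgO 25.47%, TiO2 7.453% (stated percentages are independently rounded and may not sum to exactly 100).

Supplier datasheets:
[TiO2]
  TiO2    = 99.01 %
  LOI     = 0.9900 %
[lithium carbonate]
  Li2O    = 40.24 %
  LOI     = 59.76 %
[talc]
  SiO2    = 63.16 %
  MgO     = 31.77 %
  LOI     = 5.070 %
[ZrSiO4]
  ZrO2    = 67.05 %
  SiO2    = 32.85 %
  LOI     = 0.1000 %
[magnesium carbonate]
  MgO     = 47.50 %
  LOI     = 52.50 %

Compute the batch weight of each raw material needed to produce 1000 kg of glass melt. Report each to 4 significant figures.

Batch per 1000 kg glass melt:
  TiO2: 75.28 kg
  lithium carbonate: 83.70 kg
  talc: 598.2 kg
  ZrSiO4: 259.5 kg
  magnesium carbonate: 136.1 kg
Total batch = 1153 kg; LOI loss = 152.8 kg; yield = 86.74%

All internal work holds full float precision through the solve — the intermediate values are shown rounded to 4 significant figures within the worked lines — each reported figure takes a single rounding — all derived quantities, including the totals, ignition loss, glass mass, the five compositions, yield, are computed from the weighed amounts for 1000 kg of glass in full precision exactly as shown in problem or answer.
Oxide mass targets, per 1000 kg glass melt:
  Li2O: 3.368% × 1000 = 33.68 kg
  ZrO2: 17.40% × 1000 = 174.0 kg
  SiO2: 46.31% × 1000 = 463.1 kg
  MgO: 25.47% × 1000 = 254.7 kg
  TiO2: 7.453% × 1000 = 74.53 kg
Per-oxide balance check from the weights as reported, per the basis as stated (sum by sum, the targets are met inside rounding margins):
  Li2O: 83.70·0.4024 = 33.68 kg (target 33.68 kg)
  ZrO2: 259.5·0.6705 = 174.0 kg (target 174.0 kg)
  SiO2: 598.2·0.6316 + 259.5·0.3285 = 463.1 kg (target 463.1 kg)
  MgO: 598.2·0.3177 + 136.1·0.4750 = 254.7 kg (target 254.7 kg)
  TiO2: 75.28·0.9901 = 74.53 kg (target 74.53 kg)
Glass-mass sanity pass: total batch − LOI = 1000 kg (the targets, summed, come to 1000 kg; against the stated basis, 1000 kg — any gap is answer rounding).
Summing the batch: Σ batch = 1153 kg; loss to ignition Σ batch·LOI = 152.8 kg; as yield: glass ÷ batch → 86.74%.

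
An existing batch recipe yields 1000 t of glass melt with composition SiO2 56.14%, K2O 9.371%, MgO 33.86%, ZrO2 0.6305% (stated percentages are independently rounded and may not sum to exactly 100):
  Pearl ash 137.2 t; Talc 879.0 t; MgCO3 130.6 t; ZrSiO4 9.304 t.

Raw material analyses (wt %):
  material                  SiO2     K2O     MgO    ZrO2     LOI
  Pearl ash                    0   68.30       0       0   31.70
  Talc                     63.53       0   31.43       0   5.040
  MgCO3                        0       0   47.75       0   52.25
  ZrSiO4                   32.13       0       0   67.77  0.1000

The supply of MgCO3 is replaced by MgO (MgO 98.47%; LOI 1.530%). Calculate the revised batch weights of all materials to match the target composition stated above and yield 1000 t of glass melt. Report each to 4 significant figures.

Revised batch per 1000 t glass melt:
  Pearl ash: 137.2 t
  Talc: 879.0 t
  MgO: 63.31 t
  ZrSiO4: 9.304 t
Total batch = 1089 t; LOI loss = 88.77 t

In-progress results are printed rounded off to 4 significant digits when written out; all internal work carries full float precision in every operation; every reported value is rounded only once — all derived quantities (totals, ignition loss, glass mass, the yield, the four compositions) are computed using the weight values on 1000 t of glass in full precision as given in question or answer.
Oxide-by-oxide targets in 1000 t glass melt:
  SiO2: 56.14% × 1000 = 561.4 t
  K2O: 9.371% × 1000 = 93.71 t
  MgO: 33.86% × 1000 = 338.6 t
  ZrO2: 0.6305% × 1000 = 6.305 t
Oxide-by-oxide audit with the batch weights as given, at the basis given (target by target, the sums agree exact up to rounding of places):
  SiO2: 879.0·0.6353 + 9.304·0.3213 = 561.4 t (target 561.4 t)
  K2O: 137.2·0.6830 = 93.71 t (target 93.71 t)
  MgO: 879.0·0.3143 + 63.31·0.9847 = 338.6 t (target 338.6 t)
  ZrO2: 9.304·0.6777 = 6.305 t (target 6.305 t)
Glass mass check: net batch after ignition = 1000 t (per-oxide target masses sum to 1000 t; basis as stated: 1000 t — gaps are rounding artifacts).
Batch total: Σ batch = 1089 t; Σ batch·LOI gives LOI loss = 88.77 t; glass ÷ batch gives a yield of 91.85%.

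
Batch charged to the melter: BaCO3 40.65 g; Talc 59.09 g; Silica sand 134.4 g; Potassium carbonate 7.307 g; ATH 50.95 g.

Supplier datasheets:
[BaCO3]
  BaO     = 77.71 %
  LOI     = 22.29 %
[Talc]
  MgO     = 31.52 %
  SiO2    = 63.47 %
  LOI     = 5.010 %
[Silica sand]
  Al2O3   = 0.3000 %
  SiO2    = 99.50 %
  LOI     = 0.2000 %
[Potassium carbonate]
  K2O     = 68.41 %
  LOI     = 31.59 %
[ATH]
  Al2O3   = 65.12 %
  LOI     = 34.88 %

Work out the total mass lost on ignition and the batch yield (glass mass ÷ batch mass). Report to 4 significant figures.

Intermediates are printed rounded to four significant digits as written. Full float precision is held from first step to last — exactly one rounding is applied to every reported number — the derived quantities, which include the totals, ignition loss, yield, glass mass, five oxide percentages, are computed at full float precision, exactly as printed in the problem or the answer, from the batch weights for 260.0 g of glass.
Material-by-material LOI:
  BaCO3: 40.65 × 0.2229 = 9.061 g
  Talc: 59.09 × 0.05010 = 2.960 g
  Silica sand: 134.4 × 0.002000 = 0.2688 g
  Potassium carbonate: 7.307 × 0.3159 = 2.308 g
  ATH: 50.95 × 0.3488 = 17.77 g
Total LOI = 32.37 g
Glass = batch − LOI = 292.4 − 32.37 = 260.0 g

LOI loss = 32.37 g; glass = 260.0 g; yield = 88.93%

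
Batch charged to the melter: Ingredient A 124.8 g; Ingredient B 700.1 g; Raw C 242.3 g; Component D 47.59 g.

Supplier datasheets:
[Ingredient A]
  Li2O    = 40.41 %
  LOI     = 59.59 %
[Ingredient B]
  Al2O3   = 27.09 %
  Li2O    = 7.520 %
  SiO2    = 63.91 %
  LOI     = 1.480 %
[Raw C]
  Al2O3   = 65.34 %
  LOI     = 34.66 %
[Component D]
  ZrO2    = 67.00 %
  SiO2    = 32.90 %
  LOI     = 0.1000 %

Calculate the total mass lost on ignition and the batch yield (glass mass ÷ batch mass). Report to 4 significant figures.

LOI loss = 168.8 g; glass = 946.0 g; yield = 84.86%

The whole derivation carries full precision throughout — values along the way are displayed, rounded to four significant digits, within the worked lines; every reported result receives exactly one rounding; all derived quantities, which include the yield, the four compositions, ignition loss, the totals, net glass mass, are carried at full float precision, precisely as stated by problem or answer, using the weight values on 946.0 g of glass.
LOI of each material in turn:
  Ingredient A: 124.8 × 0.5959 = 74.37 g
  Ingredient B: 700.1 × 0.01480 = 10.36 g
  Raw C: 242.3 × 0.3466 = 83.98 g
  Component D: 47.59 × 0.001000 = 0.04759 g
Total LOI = 168.8 g
Glass = batch − LOI = 1115 − 168.8 = 946.0 g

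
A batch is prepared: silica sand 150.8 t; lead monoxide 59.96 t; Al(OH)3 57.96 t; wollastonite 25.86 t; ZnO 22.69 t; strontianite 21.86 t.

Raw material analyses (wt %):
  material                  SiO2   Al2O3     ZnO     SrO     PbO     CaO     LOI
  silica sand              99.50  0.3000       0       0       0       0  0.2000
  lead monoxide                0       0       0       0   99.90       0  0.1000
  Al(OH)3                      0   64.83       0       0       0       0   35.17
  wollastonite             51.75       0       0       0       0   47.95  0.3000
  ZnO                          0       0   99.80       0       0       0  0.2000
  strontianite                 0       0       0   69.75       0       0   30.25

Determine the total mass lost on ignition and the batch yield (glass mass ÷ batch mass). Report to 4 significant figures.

LOI loss = 27.48 t; glass = 311.6 t; yield = 91.90%

Full float precision is held from first step to last. Mid-chain values are shown, with 4-significant-figure rounding, on the page. Each reported result is rounded exactly once; the derived quantities, which include LOI, the six compositions, net glass mass, the yield, totals, are recomputed in full float precision, as they appear in the question or the answer, starting from the weights on 311.6 t of glass.
Ignition loss by material:
  silica sand: 150.8 × 0.002000 = 0.3016 t
  lead monoxide: 59.96 × 0.001000 = 0.05996 t
  Al(OH)3: 57.96 × 0.3517 = 20.38 t
  wollastonite: 25.86 × 0.003000 = 0.07758 t
  ZnO: 22.69 × 0.002000 = 0.04538 t
  strontianite: 21.86 × 0.3025 = 6.613 t
Total LOI = 27.48 t
Glass = batch − LOI = 339.1 − 27.48 = 311.6 t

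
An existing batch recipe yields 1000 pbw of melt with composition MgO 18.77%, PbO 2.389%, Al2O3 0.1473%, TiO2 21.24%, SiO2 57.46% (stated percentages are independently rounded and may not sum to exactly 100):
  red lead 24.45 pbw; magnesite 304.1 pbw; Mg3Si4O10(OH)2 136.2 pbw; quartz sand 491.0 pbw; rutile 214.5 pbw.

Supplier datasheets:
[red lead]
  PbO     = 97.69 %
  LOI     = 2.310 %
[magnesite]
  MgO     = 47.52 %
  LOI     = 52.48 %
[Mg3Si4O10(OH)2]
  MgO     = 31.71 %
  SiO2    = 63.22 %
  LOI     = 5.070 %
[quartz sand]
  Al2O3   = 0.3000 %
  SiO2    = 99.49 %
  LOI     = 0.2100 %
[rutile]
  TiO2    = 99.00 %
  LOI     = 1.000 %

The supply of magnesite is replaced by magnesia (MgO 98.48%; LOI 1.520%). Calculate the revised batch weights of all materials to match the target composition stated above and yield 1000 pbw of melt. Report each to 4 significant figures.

The working math holds full precision in all steps; intermediates are shown (rounded to four significant figures) in the printout — each reported number is rounded only once — derived quantities (ignition loss, glass mass, five oxide percentages, yield, totals) are computed starting from the weights on 1000 pbw of glass in full precision, exactly as shown in problem or answer.
Target masses of each oxide per 1000 pbw melt:
  MgO: 18.77% × 1000 = 187.7 pbw
  PbO: 2.389% × 1000 = 23.89 pbw
  Al2O3: 0.1473% × 1000 = 1.473 pbw
  TiO2: 21.24% × 1000 = 212.4 pbw
  SiO2: 57.46% × 1000 = 574.6 pbw
A balance pass over the oxides, on the weights just shown, under the basis named above (sum by sum, the targets are met once rounding is allowed for):
  MgO: 146.7·0.9848 + 136.2·0.3171 = 187.7 pbw (target 187.7 pbw)
  PbO: 24.45·0.9769 = 23.89 pbw (target 23.89 pbw)
  Al2O3: 491.0·0.003000 = 1.473 pbw (target 1.473 pbw)
  TiO2: 214.5·0.9900 = 212.4 pbw (target 212.4 pbw)
  SiO2: 136.2·0.6322 + 491.0·0.9949 = 574.6 pbw (target 574.6 pbw)
Glass mass check: the batch minus its LOI: 1000 pbw (targets for the oxides total 1000 pbw; with the basis standing at 1000 pbw — gaps are rounding artifacts).
Batch grand total — Σ batch = 1013 pbw; LOI loss = Σ batch·LOI = 12.88 pbw; glass ÷ batch gives a yield of 98.73%.

Revised batch per 1000 pbw melt:
  red lead: 24.45 pbw
  magnesia: 146.7 pbw
  Mg3Si4O10(OH)2: 136.2 pbw
  quartz sand: 491.0 pbw
  rutile: 214.5 pbw
Total batch = 1013 pbw; LOI loss = 12.88 pbw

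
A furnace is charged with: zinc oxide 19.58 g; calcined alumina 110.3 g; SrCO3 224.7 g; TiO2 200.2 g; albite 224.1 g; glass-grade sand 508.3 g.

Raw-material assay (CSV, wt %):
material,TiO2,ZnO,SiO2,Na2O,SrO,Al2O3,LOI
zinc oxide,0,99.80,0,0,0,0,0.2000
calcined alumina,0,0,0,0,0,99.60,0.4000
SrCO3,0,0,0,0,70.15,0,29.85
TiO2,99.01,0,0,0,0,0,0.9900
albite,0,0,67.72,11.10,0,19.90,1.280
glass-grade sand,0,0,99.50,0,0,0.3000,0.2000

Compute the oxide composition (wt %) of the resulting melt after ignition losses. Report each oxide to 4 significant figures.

Glass mass = 1214 g (batch 1287 − LOI 73.42).
Composition: TiO2 16.33%, ZnO 1.610%, SiO2 54.17%, Na2O 2.049%, SrO 12.99%, Al2O3 12.85%

Rounding to four significant digits applies to every intermediate as shown; exact precision is held end to end — every reported value includes exactly one rounding; the derived quantities (the totals, LOI, yield, six oxide percentages, glass mass) are rebuilt in full float precision from the batch weights at 1214 g of glass, exactly as shown in the question or the answer.
Oxide masses out of the charge:
  TiO2: 200.2·0.9901 = 198.2 g
  ZnO: 19.58·0.9980 = 19.54 g
  SiO2: 224.1·0.6772 + 508.3·0.9950 = 657.5 g
  Na2O: 224.1·0.1110 = 24.88 g
  SrO: 224.7·0.7015 = 157.6 g
  Al2O3: 110.3·0.9960 + 224.1·0.1990 + 508.3·0.003000 = 156.0 g
LOI: 19.58·0.002000 + 110.3·0.004000 + 224.7·0.2985 + 200.2·0.009900 + 224.1·0.01280 + 508.3·0.002000 = 73.42 g
Glass = total batch minus LOI = 1287 − 73.42 = 1214 g (= the summed oxide contributions)
oxide / glass × 100 gives the wt %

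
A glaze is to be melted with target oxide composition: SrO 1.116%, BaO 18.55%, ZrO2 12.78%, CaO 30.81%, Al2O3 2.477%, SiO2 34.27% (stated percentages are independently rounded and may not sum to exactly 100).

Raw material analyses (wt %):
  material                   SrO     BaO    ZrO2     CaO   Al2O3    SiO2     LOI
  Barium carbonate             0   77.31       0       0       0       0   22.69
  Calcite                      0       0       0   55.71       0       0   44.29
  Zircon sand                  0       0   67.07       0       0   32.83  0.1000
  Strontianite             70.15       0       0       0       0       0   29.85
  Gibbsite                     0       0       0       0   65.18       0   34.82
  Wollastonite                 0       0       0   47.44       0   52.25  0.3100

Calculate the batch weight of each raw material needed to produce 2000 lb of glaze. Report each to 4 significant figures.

Batch per 2000 lb glaze:
  Barium carbonate: 479.9 lb
  Calcite: 192.9 lb
  Zircon sand: 381.1 lb
  Strontianite: 31.82 lb
  Gibbsite: 76.00 lb
  Wollastonite: 1072 lb
Total batch = 2234 lb; LOI loss = 234.0 lb; yield = 89.52%

Every computation holds exact precision from first step to last; working values appear with 4-significant-digit rounding in the working. Each reported number sees exactly one rounding; all derived quantities are recomputed from the weighed amounts for 2000 lb of glass at exact precision (the totals, glass mass, yield, ignition loss, six oxide percentages) as quoted within the question or the answer.
Target masses of each oxide per 2000 lb glaze:
  SrO: 1.116% × 2000 = 22.32 lb
  BaO: 18.55% × 2000 = 371.0 lb
  ZrO2: 12.78% × 2000 = 255.6 lb
  CaO: 30.81% × 2000 = 616.2 lb
  Al2O3: 2.477% × 2000 = 49.54 lb
  SiO2: 34.27% × 2000 = 685.4 lb
Balance tally, oxide-wise, on the weights just shown, at the basis given (oxide sums agree with the targets once rounding is allowed for):
  SrO: 31.82·0.7015 = 22.32 lb (target 22.32 lb)
  BaO: 479.9·0.7731 = 371.0 lb (target 371.0 lb)
  ZrO2: 381.1·0.6707 = 255.6 lb (target 255.6 lb)
  CaO: 192.9·0.5571 + 1072·0.4744 = 616.0 lb (target 616.2 lb)
  Al2O3: 76.00·0.6518 = 49.54 lb (target 49.54 lb)
  SiO2: 381.1·0.3283 + 1072·0.5225 = 685.2 lb (target 685.4 lb)
The glass-mass cross-check: whole batch net of LOI = 2000 lb (oxide target masses add up to 2000 lb; against the stated basis, 2000 lb — gaps are rounding artifacts).
Batch grand total — Σ batch = 2234 lb; Σ batch·LOI gives LOI loss = 234.0 lb; glass ÷ batch gives a yield of 89.52%.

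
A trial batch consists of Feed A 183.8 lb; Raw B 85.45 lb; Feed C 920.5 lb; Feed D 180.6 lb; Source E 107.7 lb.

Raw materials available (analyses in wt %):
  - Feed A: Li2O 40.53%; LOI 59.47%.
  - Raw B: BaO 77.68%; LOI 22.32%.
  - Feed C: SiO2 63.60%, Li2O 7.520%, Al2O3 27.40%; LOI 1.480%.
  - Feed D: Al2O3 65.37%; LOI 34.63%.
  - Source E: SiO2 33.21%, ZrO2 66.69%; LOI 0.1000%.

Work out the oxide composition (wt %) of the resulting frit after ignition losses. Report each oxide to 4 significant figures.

In-progress results are shown rounded to four significant figures alongside each step — full float precision is kept at each step. A single rounding finalizes each reported result — derived quantities, which include totals, five oxide percentages, ignition loss, glass mass, yield, are re-derived at full float precision, as given in the problem or answer text, from the weighed amounts on 1273 lb of glass.
Mass of each oxide from the mix:
  SiO2: 920.5·0.6360 + 107.7·0.3321 = 621.2 lb
  BaO: 85.45·0.7768 = 66.38 lb
  ZrO2: 107.7·0.6669 = 71.83 lb
  Li2O: 183.8·0.4053 + 920.5·0.07520 = 143.7 lb
  Al2O3: 920.5·0.2740 + 180.6·0.6537 = 370.3 lb
LOI: 183.8·0.5947 + 85.45·0.2232 + 920.5·0.01480 + 180.6·0.3463 + 107.7·0.001000 = 204.7 lb
Resulting glass, batch − LOI: 1478 − 204.7 = 1273 lb (= Σ oxide masses)
percent by weight: oxide/glass ×100

Glass mass = 1273 lb (batch 1478 − LOI 204.7).
Composition: SiO2 48.78%, BaO 5.213%, ZrO2 5.640%, Li2O 11.29%, Al2O3 29.08%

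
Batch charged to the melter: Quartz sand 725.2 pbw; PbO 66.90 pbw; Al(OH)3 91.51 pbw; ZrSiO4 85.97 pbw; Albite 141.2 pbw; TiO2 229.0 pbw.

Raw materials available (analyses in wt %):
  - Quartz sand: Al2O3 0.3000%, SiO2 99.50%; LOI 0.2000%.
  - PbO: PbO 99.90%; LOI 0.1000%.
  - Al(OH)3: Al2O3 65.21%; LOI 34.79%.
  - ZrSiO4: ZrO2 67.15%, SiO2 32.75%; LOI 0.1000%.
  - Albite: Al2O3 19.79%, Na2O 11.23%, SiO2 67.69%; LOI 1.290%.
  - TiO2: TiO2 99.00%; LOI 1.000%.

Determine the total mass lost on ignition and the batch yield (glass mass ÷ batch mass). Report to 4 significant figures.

LOI loss = 37.55 pbw; glass = 1302 pbw; yield = 97.20%

All internal work runs at full float precision in every operation; working values are displayed, with 4-significant-digit rounding, as written — a single rounding yields each reported number. All derived quantities (LOI, six oxide percentages, totals, the yield, glass mass) are rebuilt from the weighed amounts on 1302 pbw of glass at full precision as given in either problem or answer.
Ignition loss by material:
  Quartz sand: 725.2 × 0.002000 = 1.450 pbw
  PbO: 66.90 × 0.001000 = 0.06690 pbw
  Al(OH)3: 91.51 × 0.3479 = 31.84 pbw
  ZrSiO4: 85.97 × 0.001000 = 0.08597 pbw
  Albite: 141.2 × 0.01290 = 1.821 pbw
  TiO2: 229.0 × 0.01000 = 2.290 pbw
Total LOI = 37.55 pbw
Glass = batch − LOI = 1340 − 37.55 = 1302 pbw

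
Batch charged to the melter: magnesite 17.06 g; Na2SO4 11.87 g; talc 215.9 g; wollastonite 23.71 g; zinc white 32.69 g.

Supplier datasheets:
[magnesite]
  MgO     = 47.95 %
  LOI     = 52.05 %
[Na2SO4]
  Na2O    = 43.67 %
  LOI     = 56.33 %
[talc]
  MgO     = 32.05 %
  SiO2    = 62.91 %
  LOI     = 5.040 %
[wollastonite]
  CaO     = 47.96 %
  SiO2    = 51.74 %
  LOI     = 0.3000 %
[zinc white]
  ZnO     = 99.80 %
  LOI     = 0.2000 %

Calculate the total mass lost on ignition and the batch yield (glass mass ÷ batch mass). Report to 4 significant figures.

The working math holds full float precision end to end — working values are shown (rounded to four significant figures) across the worked steps. Each reported result carries a single rounding; the derived quantities, which include the totals, ignition loss, five oxide percentages, net glass mass, yield, are rebuilt in full float precision, as they appear in either problem or answer, from the weighed amounts for 274.6 g of glass.
Each material's LOI contribution:
  magnesite: 17.06 × 0.5205 = 8.880 g
  Na2SO4: 11.87 × 0.5633 = 6.686 g
  talc: 215.9 × 0.05040 = 10.88 g
  wollastonite: 23.71 × 0.003000 = 0.07113 g
  zinc white: 32.69 × 0.002000 = 0.06538 g
Total LOI = 26.58 g
Glass = batch − LOI = 301.2 − 26.58 = 274.6 g

LOI loss = 26.58 g; glass = 274.6 g; yield = 91.17%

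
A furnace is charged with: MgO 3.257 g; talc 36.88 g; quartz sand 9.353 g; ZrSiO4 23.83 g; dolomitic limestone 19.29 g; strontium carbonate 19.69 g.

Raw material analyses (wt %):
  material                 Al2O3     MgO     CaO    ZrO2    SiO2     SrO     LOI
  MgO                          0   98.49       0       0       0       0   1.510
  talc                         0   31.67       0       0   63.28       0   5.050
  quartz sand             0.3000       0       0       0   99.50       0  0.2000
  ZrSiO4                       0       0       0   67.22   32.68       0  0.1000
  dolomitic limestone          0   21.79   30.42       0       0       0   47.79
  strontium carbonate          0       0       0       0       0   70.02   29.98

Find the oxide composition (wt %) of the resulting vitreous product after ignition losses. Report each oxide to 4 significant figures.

Glass mass = 95.22 g (batch 112.3 − LOI 17.08).
Composition: Al2O3 0.02947%, MgO 20.05%, CaO 6.162%, ZrO2 16.82%, SiO2 42.46%, SrO 14.48%

Working values are displayed, rounded to 4 significant digits, alongside each step. Each numeric step maintains full float precision from start to finish — each reported result carries a single rounding; all derived quantities, which include six oxide percentages, ignition loss, net glass mass, the totals, yield, are carried at full float precision, as written in question or answer, using the weight values at 95.22 g of glass.
Oxide-by-oxide delivered mass:
  Al2O3: 9.353·0.003000 = 0.02806 g
  MgO: 3.257·0.9849 + 36.88·0.3167 + 19.29·0.2179 = 19.09 g
  CaO: 19.29·0.3042 = 5.868 g
  ZrO2: 23.83·0.6722 = 16.02 g
  SiO2: 36.88·0.6328 + 9.353·0.9950 + 23.83·0.3268 = 40.43 g
  SrO: 19.69·0.7002 = 13.79 g
LOI: 3.257·0.01510 + 36.88·0.05050 + 9.353·0.002000 + 23.83·0.001000 + 19.29·0.4779 + 19.69·0.2998 = 17.08 g
batch − LOI leaves glass = 112.3 − 17.08 = 95.22 g (equal to the oxide-mass sum)
wt % = oxide mass / glass mass × 100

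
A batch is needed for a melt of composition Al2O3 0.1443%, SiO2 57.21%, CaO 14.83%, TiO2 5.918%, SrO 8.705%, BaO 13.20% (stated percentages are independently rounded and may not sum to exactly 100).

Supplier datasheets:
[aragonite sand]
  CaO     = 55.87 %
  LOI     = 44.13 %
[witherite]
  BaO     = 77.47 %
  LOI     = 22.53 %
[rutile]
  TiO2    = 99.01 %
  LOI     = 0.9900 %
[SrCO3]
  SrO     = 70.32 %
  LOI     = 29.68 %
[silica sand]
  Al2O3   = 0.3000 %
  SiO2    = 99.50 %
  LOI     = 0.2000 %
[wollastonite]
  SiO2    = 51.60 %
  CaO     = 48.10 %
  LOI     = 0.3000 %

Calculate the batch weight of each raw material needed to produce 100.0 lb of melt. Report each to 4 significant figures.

Intermediates appear, with 4-significant-figure rounding, as written. Each numeric step carries full float precision all the way through — exactly one rounding is applied to each reported result; derived quantities are rebuilt using the weight values per 100.0 lb of glass at full float precision (six oxide percentages, totals, the yield, ignition loss, net glass mass) precisely as stated by problem or answer.
Per-oxide target masses for 100.0 lb melt:
  Al2O3: 0.1443% × 100.0 = 0.1443 lb
  SiO2: 57.21% × 100.0 = 57.21 lb
  CaO: 14.83% × 100.0 = 14.83 lb
  TiO2: 5.918% × 100.0 = 5.918 lb
  SrO: 8.705% × 100.0 = 8.705 lb
  BaO: 13.20% × 100.0 = 13.20 lb
Sums-versus-targets review applying the batch weights above, per the basis as stated (sum by sum, the targets are met net of answer rounding effects):
  Al2O3: 48.10·0.003000 = 0.1443 lb (target 0.1443 lb)
  SiO2: 48.10·0.9950 + 18.12·0.5160 = 57.21 lb (target 57.21 lb)
  CaO: 10.94·0.5587 + 18.12·0.4810 = 14.83 lb (target 14.83 lb)
  TiO2: 5.977·0.9901 = 5.918 lb (target 5.918 lb)
  SrO: 12.38·0.7032 = 8.706 lb (target 8.705 lb)
  BaO: 17.04·0.7747 = 13.20 lb (target 13.20 lb)
Auditing the glass mass value: Σ batch − LOI loss = 100.0 lb (targets for the oxides total 100.0 lb; with the basis standing at 100.0 lb — deltas are rounding alone).
Summing the batch: Σ batch = 112.6 lb; LOI removed, Σ of batch·LOI: 12.55 lb; the yield ratio, glass ÷ batch: 88.85%.

Batch per 100.0 lb melt:
  aragonite sand: 10.94 lb
  witherite: 17.04 lb
  rutile: 5.977 lb
  SrCO3: 12.38 lb
  silica sand: 48.10 lb
  wollastonite: 18.12 lb
Total batch = 112.6 lb; LOI loss = 12.55 lb; yield = 88.85%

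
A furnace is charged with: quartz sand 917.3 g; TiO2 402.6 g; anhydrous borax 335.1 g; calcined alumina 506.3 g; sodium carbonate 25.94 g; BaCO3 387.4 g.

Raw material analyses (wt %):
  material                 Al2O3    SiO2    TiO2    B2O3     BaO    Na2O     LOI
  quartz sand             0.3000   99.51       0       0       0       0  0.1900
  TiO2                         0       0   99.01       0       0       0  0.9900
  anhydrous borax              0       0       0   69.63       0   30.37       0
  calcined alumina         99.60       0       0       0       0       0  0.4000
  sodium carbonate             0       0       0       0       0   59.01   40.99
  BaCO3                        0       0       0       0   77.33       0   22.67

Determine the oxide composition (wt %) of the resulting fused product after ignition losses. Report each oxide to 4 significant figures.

Values along the way are shown, rounded to 4 significant figures, across the worked steps — each numeric step runs at full precision all the way through; exactly one rounding is applied to each reported result; the derived quantities (ignition loss, the totals, net glass mass, the six compositions, the yield) are re-derived in exact precision starting from the weights for 2468 g of glass as quoted within the question or the answer.
Oxide masses out of the charge:
  Al2O3: 917.3·0.003000 + 506.3·0.9960 = 507.0 g
  SiO2: 917.3·0.9951 = 912.8 g
  TiO2: 402.6·0.9901 = 398.6 g
  B2O3: 335.1·0.6963 = 233.3 g
  BaO: 387.4·0.7733 = 299.6 g
  Na2O: 335.1·0.3037 + 25.94·0.5901 = 117.1 g
LOI: 917.3·0.001900 + 402.6·0.009900 + 506.3·0.004000 + 25.94·0.4099 + 387.4·0.2267 = 106.2 g
batch − LOI leaves glass = 2575 − 106.2 = 2468 g (= Σ oxide masses)
percent by weight: oxide/glass ×100

Glass mass = 2468 g (batch 2575 − LOI 106.2).
Composition: Al2O3 20.54%, SiO2 36.98%, TiO2 16.15%, B2O3 9.453%, BaO 12.14%, Na2O 4.743%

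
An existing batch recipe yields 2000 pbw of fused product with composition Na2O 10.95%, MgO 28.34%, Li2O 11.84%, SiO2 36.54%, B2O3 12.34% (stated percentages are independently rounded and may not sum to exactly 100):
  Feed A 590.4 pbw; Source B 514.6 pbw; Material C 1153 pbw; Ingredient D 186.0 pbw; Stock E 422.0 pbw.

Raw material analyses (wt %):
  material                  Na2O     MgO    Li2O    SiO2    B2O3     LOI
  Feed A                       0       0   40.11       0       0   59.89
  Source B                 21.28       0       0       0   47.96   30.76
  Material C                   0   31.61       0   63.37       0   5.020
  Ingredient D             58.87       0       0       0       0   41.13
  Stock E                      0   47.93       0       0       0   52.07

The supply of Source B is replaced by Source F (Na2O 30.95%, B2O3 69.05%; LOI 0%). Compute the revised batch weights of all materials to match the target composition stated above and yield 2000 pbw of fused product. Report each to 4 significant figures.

Rounding to four significant digits extends to every intermediate as printed; every computation carries exact precision through the solve — each reported number is rounded just once; derived quantities, which include the totals, ignition loss, glass mass, yield, the five compositions, are carried in exact precision, as written in the problem or the answer, starting from the weights on 2000 pbw of glass.
Target oxide masses per 2000 pbw fused product:
  Na2O: 10.95% × 2000 = 219.0 pbw
  MgO: 28.34% × 2000 = 566.8 pbw
  Li2O: 11.84% × 2000 = 236.8 pbw
  SiO2: 36.54% × 2000 = 730.8 pbw
  B2O3: 12.34% × 2000 = 246.8 pbw
Checking each oxide sum given the weights on record, on the stated basis (summed amounts equal target values within answer rounding):
  Na2O: 357.4·0.3095 + 184.1·0.5887 = 219.0 pbw (target 219.0 pbw)
  MgO: 1153·0.3161 + 422.0·0.4793 = 566.7 pbw (target 566.8 pbw)
  Li2O: 590.4·0.4011 = 236.8 pbw (target 236.8 pbw)
  SiO2: 1153·0.6337 = 730.7 pbw (target 730.8 pbw)
  B2O3: 357.4·0.6905 = 246.8 pbw (target 246.8 pbw)
The glass-mass cross-check: net batch after ignition = 2000 pbw (per-oxide target masses sum to 2000 pbw; with the basis standing at 2000 pbw — differing by rounding only).
Total batch = Σ batch = 2707 pbw; LOI loss = Σ batch·LOI = 706.9 pbw; the yield ratio, glass ÷ batch: 73.88%.

Revised batch per 2000 pbw fused product:
  Feed A: 590.4 pbw
  Source F: 357.4 pbw
  Material C: 1153 pbw
  Ingredient D: 184.1 pbw
  Stock E: 422.0 pbw
Total batch = 2707 pbw; LOI loss = 706.9 pbw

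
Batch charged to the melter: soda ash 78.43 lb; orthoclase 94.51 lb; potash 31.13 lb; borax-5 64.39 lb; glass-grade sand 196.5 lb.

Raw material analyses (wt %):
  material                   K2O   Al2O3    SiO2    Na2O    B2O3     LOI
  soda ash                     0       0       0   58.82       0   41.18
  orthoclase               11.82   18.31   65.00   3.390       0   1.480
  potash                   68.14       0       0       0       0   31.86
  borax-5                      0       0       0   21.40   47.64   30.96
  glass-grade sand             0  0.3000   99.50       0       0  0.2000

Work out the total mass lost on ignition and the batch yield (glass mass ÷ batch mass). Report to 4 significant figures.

Rounding to four significant digits governs each in-between result as printed; all internal work runs at full precision end to end. A single rounding produces each reported result. All derived quantities, which include the yield, the five compositions, LOI, totals, glass mass, are carried at full precision, as given in problem or answer, from the weighed amounts for 401.0 lb of glass.
Loss on ignition, line by line:
  soda ash: 78.43 × 0.4118 = 32.30 lb
  orthoclase: 94.51 × 0.01480 = 1.399 lb
  potash: 31.13 × 0.3186 = 9.918 lb
  borax-5: 64.39 × 0.3096 = 19.94 lb
  glass-grade sand: 196.5 × 0.002000 = 0.3930 lb
Total LOI = 63.94 lb
Glass = batch − LOI = 465.0 − 63.94 = 401.0 lb

LOI loss = 63.94 lb; glass = 401.0 lb; yield = 86.25%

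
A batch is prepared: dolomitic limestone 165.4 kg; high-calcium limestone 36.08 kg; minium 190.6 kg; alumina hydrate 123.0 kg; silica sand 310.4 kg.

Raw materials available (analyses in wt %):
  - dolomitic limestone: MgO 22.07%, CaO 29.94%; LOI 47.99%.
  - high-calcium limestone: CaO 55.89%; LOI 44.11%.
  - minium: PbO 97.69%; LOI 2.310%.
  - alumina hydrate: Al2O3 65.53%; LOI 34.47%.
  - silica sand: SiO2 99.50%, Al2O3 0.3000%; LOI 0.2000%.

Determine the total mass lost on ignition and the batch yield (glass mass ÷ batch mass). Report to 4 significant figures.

LOI loss = 142.7 kg; glass = 682.8 kg; yield = 82.71%

The whole derivation keeps exact precision in all steps — intermediates appear (rounded to four significant figures) in the working; every reported number undergoes a single rounding — all derived quantities, including the totals, ignition loss, the five compositions, glass mass, yield, are recomputed starting from the weights per 682.8 kg of glass at exact precision, as written in the question or the answer.
LOI of each material in turn:
  dolomitic limestone: 165.4 × 0.4799 = 79.38 kg
  high-calcium limestone: 36.08 × 0.4411 = 15.91 kg
  minium: 190.6 × 0.02310 = 4.403 kg
  alumina hydrate: 123.0 × 0.3447 = 42.40 kg
  silica sand: 310.4 × 0.002000 = 0.6208 kg
Total LOI = 142.7 kg
Glass = batch − LOI = 825.5 − 142.7 = 682.8 kg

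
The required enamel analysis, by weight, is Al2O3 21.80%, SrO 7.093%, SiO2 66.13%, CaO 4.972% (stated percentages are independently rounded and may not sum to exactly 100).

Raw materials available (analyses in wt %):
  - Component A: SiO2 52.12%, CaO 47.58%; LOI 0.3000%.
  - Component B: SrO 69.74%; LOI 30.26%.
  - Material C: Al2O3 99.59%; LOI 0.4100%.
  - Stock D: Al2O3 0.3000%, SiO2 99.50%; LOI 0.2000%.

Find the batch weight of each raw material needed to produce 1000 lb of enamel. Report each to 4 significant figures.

Rounding to four significant digits extends to each mid-chain value as shown. All internal work runs at exact precision from start to finish; every reported value receives exactly one rounding — all derived quantities are re-derived in exact precision (the totals, net glass mass, the yield, LOI, the four compositions) using the weight values at 1000 lb of glass as quoted within the question or the answer.
Target masses of each oxide per 1000 lb enamel:
  Al2O3: 21.80% × 1000 = 218.0 lb
  SrO: 7.093% × 1000 = 70.93 lb
  SiO2: 66.13% × 1000 = 661.3 lb
  CaO: 4.972% × 1000 = 49.72 lb
A balance pass over the oxides, with the batch weights as given, under the basis named above (sums match the target masses within answer rounding):
  Al2O3: 217.1·0.9959 + 609.9·0.003000 = 218.0 lb (target 218.0 lb)
  SrO: 101.7·0.6974 = 70.93 lb (target 70.93 lb)
  SiO2: 104.5·0.5212 + 609.9·0.9950 = 661.3 lb (target 661.3 lb)
  CaO: 104.5·0.4758 = 49.72 lb (target 49.72 lb)
The glass-mass cross-check: Σ batch − LOI loss = 1000 lb (oxide target masses add up to 1000 lb; basis as stated: 1000 lb — a pure rounding effect).
Adding the batch up: Σ batch = 1033 lb; Σ batch·LOI gives LOI loss = 33.20 lb; yield: glass divided by total = 96.79%.

Batch per 1000 lb enamel:
  Component A: 104.5 lb
  Component B: 101.7 lb
  Material C: 217.1 lb
  Stock D: 609.9 lb
Total batch = 1033 lb; LOI loss = 33.20 lb; yield = 96.79%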